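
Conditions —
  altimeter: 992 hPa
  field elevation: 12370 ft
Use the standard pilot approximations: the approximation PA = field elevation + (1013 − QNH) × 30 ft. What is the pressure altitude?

13000 ft

Pressure correction = (1013 − 992) × 30 = +630 ft.
Pressure altitude = 12370 + (+630) = 13000 ft.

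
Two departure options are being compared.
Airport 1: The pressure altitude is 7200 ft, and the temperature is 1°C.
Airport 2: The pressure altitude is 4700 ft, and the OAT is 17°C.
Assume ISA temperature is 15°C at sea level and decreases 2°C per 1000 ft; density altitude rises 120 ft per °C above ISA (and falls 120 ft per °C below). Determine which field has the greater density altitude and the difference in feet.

Airport 1 by 1180 ft

Airport 1: ISA temp = 0.6°C, deviation +0.4°C, DA = 7200 + 120 × 0.4 = 7248 ft.
Airport 2: ISA temp = 5.6°C, deviation +11.4°C, DA = 4700 + 120 × 11.4 = 6068 ft.
Airport 1 is higher by 7248 − 6068 = 1180 ft.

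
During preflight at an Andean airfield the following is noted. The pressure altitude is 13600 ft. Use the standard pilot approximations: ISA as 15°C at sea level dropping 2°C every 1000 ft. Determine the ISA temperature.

-12.2°C

ISA temperature = 15 − 2 × (13600/1000) = 15 − 27.2 = -12.2°C.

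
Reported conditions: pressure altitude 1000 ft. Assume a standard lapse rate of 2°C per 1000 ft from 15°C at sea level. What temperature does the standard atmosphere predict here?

ISA temperature = 15 − 2 × (1000/1000) = 15 − 2 = 13°C.

13°C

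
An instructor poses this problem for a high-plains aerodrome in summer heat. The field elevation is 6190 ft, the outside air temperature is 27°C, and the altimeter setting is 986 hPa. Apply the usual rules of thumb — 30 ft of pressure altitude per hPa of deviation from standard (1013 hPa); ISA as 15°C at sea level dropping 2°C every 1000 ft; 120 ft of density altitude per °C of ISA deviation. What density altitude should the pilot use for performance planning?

10120 ft

Pressure altitude = 6190 + (1013 − 986) × 30 = 6190 + (+810) = 7000 ft.
ISA temperature at 7000 ft = 15 − 2 × (7000/1000) = 1°C.
ISA deviation = 27 − 1 = +26°C.
Density altitude = 7000 + 120 × (26) = 10120 ft.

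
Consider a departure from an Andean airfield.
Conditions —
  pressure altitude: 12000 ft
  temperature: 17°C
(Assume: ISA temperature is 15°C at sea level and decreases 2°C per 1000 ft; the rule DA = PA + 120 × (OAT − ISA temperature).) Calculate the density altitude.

ISA temperature at 12000 ft = 15 − 2 × (12000/1000) = -9°C.
ISA deviation = 17 − (-9) = +26°C.
Density altitude = 12000 + 120 × (26) = 12000 + (+3120) = 15120 ft.

15120 ft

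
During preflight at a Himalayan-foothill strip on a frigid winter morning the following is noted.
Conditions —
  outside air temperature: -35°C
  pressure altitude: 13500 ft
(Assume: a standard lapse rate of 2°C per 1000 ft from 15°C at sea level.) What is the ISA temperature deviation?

ISA temperature at 13500 ft = 15 − 2 × (13500/1000) = -12°C.
Deviation = OAT − ISA = -35 − (-12) = -23°C.

ISA-23°C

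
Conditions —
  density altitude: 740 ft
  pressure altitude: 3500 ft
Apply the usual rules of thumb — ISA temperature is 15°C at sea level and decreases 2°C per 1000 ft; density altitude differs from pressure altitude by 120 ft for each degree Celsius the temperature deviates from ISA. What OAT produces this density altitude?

-15°C

Density altitude − pressure altitude = 740 − 3500 = -2760 ft.
At 120 ft/°C that is an ISA deviation of -2760/120 = -23°C.
ISA temperature at 3500 ft = 15 − 2 × (3500/1000) = 8°C.
OAT = ISA + deviation = 8 + (-23) = -15°C.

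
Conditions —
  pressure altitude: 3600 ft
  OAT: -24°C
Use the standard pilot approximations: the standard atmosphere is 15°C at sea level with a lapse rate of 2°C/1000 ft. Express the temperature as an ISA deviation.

ISA-31.8°C

ISA temperature at 3600 ft = 15 − 2 × (3600/1000) = 7.8°C.
Deviation = OAT − ISA = -24 − 7.8 = -31.8°C.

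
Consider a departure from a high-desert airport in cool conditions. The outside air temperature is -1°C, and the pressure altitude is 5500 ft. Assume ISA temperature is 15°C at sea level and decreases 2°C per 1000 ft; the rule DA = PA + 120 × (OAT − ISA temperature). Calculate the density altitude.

4900 ft

ISA temperature at 5500 ft = 15 − 2 × (5500/1000) = 4°C.
ISA deviation = -1 − 4 = -5°C.
Density altitude = 5500 + 120 × (-5) = 5500 + (-600) = 4900 ft.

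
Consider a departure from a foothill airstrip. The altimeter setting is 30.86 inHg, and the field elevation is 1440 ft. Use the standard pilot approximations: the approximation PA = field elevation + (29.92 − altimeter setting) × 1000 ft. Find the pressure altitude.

500 ft

Pressure correction = (29.92 − 30.86) × 1000 = -940 ft.
Pressure altitude = 1440 + (-940) = 500 ft.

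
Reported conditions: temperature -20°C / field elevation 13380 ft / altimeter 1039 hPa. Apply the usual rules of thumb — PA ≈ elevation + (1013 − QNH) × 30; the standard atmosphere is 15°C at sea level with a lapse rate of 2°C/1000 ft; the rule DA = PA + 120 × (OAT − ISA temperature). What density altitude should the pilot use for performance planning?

11424 ft

Pressure altitude = 13380 + (1013 − 1039) × 30 = 13380 + (-780) = 12600 ft.
ISA temperature at 12600 ft = 15 − 2 × (12600/1000) = -10.2°C.
ISA deviation = -20 − (-10.2) = -9.8°C.
Density altitude = 12600 + 120 × (-9.8) = 11424 ft.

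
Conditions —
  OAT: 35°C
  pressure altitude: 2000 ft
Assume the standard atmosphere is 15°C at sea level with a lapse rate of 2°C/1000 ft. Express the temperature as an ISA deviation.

ISA+24°C

ISA temperature at 2000 ft = 15 − 2 × (2000/1000) = 11°C.
Deviation = OAT − ISA = 35 − 11 = +24°C.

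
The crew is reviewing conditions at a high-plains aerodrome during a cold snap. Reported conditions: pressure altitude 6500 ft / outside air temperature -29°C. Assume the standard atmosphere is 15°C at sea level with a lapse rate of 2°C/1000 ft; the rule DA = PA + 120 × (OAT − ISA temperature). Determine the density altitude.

2780 ft

ISA temperature at 6500 ft = 15 − 2 × (6500/1000) = 2°C.
ISA deviation = -29 − 2 = -31°C.
Density altitude = 6500 + 120 × (-31) = 6500 + (-3720) = 2780 ft.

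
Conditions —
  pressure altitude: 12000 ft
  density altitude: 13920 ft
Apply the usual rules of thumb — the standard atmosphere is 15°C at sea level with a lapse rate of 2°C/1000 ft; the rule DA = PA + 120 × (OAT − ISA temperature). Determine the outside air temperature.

Density altitude − pressure altitude = 13920 − 12000 = +1920 ft.
At 120 ft/°C that is an ISA deviation of 1920/120 = +16°C.
ISA temperature at 12000 ft = 15 − 2 × (12000/1000) = -9°C.
OAT = ISA + deviation = -9 + (+16) = 7°C.

7°C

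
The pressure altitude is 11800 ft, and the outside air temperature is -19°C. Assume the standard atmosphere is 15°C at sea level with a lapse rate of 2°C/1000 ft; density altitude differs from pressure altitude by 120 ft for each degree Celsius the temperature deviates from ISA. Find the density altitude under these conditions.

10552 ft

ISA temperature at 11800 ft = 15 − 2 × (11800/1000) = -8.6°C.
ISA deviation = -19 − (-8.6) = -10.4°C.
Density altitude = 11800 + 120 × (-10.4) = 11800 + (-1248) = 10552 ft.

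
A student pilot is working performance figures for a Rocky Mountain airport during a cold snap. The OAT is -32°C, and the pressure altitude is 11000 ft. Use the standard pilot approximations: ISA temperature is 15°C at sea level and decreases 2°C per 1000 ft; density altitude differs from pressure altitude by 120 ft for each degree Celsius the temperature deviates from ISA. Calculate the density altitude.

8000 ft

ISA temperature at 11000 ft = 15 − 2 × (11000/1000) = -7°C.
ISA deviation = -32 − (-7) = -25°C.
Density altitude = 11000 + 120 × (-25) = 11000 + (-3000) = 8000 ft.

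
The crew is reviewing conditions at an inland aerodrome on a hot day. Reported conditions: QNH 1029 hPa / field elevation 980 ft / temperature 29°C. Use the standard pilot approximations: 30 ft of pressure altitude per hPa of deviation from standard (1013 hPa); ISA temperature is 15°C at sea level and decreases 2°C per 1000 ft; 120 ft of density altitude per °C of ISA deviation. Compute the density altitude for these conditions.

Pressure altitude = 980 + (1013 − 1029) × 30 = 980 + (-480) = 500 ft.
ISA temperature at 500 ft = 15 − 2 × (500/1000) = 14°C.
ISA deviation = 29 − 14 = +15°C.
Density altitude = 500 + 120 × (15) = 2300 ft.

2300 ft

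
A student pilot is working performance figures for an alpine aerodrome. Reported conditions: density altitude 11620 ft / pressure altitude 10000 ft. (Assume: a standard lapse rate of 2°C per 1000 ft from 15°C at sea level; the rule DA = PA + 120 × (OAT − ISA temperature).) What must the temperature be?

Density altitude − pressure altitude = 11620 − 10000 = +1620 ft.
At 120 ft/°C that is an ISA deviation of 1620/120 = +13.5°C.
ISA temperature at 10000 ft = 15 − 2 × (10000/1000) = -5°C.
OAT = ISA + deviation = -5 + (+13.5) = 8.5°C.

8.5°C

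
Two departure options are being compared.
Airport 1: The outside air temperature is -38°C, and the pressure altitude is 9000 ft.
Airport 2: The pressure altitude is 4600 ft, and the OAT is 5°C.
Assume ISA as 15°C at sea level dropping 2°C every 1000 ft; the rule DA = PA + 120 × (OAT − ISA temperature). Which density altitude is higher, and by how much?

Airport 1: ISA temp = -3°C, deviation -35°C, DA = 9000 + 120 × (-35) = 4800 ft.
Airport 2: ISA temp = 5.8°C, deviation -0.8°C, DA = 4600 + 120 × (-0.8) = 4504 ft.
Airport 1 is higher by 4800 − 4504 = 296 ft.

Airport 1 by 296 ft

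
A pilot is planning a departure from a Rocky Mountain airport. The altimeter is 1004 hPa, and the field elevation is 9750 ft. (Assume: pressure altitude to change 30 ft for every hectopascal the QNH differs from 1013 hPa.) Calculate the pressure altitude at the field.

Pressure correction = (1013 − 1004) × 30 = +270 ft.
Pressure altitude = 9750 + (+270) = 10020 ft.

10020 ft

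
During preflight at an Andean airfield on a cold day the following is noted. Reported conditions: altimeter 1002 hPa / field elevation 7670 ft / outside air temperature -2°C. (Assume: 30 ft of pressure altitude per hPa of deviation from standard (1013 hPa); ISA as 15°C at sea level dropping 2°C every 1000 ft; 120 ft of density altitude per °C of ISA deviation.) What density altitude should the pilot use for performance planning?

7880 ft

Pressure altitude = 7670 + (1013 − 1002) × 30 = 7670 + (+330) = 8000 ft.
ISA temperature at 8000 ft = 15 − 2 × (8000/1000) = -1°C.
ISA deviation = -2 − (-1) = -1°C.
Density altitude = 8000 + 120 × (-1) = 7880 ft.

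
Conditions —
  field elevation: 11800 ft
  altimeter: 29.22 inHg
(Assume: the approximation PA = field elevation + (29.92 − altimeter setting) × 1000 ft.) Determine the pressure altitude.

12500 ft

Pressure correction = (29.92 − 29.22) × 1000 = +700 ft.
Pressure altitude = 11800 + (+700) = 12500 ft.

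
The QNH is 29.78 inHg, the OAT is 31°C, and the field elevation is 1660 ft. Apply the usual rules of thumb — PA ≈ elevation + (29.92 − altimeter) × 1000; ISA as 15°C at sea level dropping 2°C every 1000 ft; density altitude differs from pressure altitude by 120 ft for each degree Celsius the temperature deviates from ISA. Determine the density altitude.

4152 ft

Pressure altitude = 1660 + (29.92 − 29.78) × 1000 = 1660 + (+140) = 1800 ft.
ISA temperature at 1800 ft = 15 − 2 × (1800/1000) = 11.4°C.
ISA deviation = 31 − 11.4 = +19.6°C.
Density altitude = 1800 + 120 × (19.6) = 4152 ft.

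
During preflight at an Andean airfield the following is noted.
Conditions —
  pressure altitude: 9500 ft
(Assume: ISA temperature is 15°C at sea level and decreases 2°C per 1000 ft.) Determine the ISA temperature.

ISA temperature = 15 − 2 × (9500/1000) = 15 − 19 = -4°C.

-4°C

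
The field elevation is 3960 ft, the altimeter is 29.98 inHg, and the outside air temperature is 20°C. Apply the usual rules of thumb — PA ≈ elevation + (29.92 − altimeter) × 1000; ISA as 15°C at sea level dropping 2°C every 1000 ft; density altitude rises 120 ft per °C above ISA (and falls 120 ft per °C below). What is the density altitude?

Pressure altitude = 3960 + (29.92 − 29.98) × 1000 = 3960 + (-60) = 3900 ft.
ISA temperature at 3900 ft = 15 − 2 × (3900/1000) = 7.2°C.
ISA deviation = 20 − 7.2 = +12.8°C.
Density altitude = 3900 + 120 × (12.8) = 5436 ft.

5436 ft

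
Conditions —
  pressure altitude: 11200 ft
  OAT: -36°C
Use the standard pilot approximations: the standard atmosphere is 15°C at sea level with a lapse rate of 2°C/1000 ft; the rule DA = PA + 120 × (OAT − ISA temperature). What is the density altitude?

ISA temperature at 11200 ft = 15 − 2 × (11200/1000) = -7.4°C.
ISA deviation = -36 − (-7.4) = -28.6°C.
Density altitude = 11200 + 120 × (-28.6) = 11200 + (-3432) = 7768 ft.

7768 ft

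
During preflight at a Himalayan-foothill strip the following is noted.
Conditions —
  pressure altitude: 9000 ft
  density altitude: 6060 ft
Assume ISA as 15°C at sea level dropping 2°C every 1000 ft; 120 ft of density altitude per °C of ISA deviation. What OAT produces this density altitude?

Density altitude − pressure altitude = 6060 − 9000 = -2940 ft.
At 120 ft/°C that is an ISA deviation of -2940/120 = -24.5°C.
ISA temperature at 9000 ft = 15 − 2 × (9000/1000) = -3°C.
OAT = ISA + deviation = -3 + (-24.5) = -27.5°C.

-27.5°C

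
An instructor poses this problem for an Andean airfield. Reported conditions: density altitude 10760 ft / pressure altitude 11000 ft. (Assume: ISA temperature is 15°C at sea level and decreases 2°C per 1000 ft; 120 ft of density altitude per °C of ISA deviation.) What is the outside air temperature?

-9°C

Density altitude − pressure altitude = 10760 − 11000 = -240 ft.
At 120 ft/°C that is an ISA deviation of -240/120 = -2°C.
ISA temperature at 11000 ft = 15 − 2 × (11000/1000) = -7°C.
OAT = ISA + deviation = -7 + (-2) = -9°C.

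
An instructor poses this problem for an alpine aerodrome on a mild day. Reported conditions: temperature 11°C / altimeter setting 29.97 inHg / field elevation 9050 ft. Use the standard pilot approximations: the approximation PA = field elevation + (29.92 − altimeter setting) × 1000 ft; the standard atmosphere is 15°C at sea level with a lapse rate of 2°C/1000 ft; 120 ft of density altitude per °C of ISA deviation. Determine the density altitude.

10680 ft

Pressure altitude = 9050 + (29.92 − 29.97) × 1000 = 9050 + (-50) = 9000 ft.
ISA temperature at 9000 ft = 15 − 2 × (9000/1000) = -3°C.
ISA deviation = 11 − (-3) = +14°C.
Density altitude = 9000 + 120 × (14) = 10680 ft.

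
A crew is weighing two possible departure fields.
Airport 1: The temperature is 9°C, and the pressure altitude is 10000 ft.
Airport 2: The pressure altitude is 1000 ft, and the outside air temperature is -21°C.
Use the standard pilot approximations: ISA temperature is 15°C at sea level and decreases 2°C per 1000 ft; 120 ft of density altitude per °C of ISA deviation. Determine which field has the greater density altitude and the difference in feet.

Airport 1: ISA temp = -5°C, deviation +14°C, DA = 10000 + 120 × 14 = 11680 ft.
Airport 2: ISA temp = 13°C, deviation -34°C, DA = 1000 + 120 × (-34) = -3080 ft.
Airport 1 is higher by 11680 − (-3080) = 14760 ft.

Airport 1 by 14760 ft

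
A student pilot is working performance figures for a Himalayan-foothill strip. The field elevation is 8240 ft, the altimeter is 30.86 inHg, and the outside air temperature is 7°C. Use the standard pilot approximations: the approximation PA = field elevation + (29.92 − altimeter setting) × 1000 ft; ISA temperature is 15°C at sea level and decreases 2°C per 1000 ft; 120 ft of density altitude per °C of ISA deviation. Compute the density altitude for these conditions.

8092 ft

Pressure altitude = 8240 + (29.92 − 30.86) × 1000 = 8240 + (-940) = 7300 ft.
ISA temperature at 7300 ft = 15 − 2 × (7300/1000) = 0.4°C.
ISA deviation = 7 − 0.4 = +6.6°C.
Density altitude = 7300 + 120 × (6.6) = 8092 ft.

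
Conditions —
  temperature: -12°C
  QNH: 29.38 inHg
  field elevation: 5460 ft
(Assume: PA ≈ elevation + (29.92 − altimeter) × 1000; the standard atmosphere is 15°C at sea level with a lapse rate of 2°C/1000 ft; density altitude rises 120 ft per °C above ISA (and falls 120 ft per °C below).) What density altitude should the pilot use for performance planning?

4200 ft

Pressure altitude = 5460 + (29.92 − 29.38) × 1000 = 5460 + (+540) = 6000 ft.
ISA temperature at 6000 ft = 15 − 2 × (6000/1000) = 3°C.
ISA deviation = -12 − 3 = -15°C.
Density altitude = 6000 + 120 × (-15) = 4200 ft.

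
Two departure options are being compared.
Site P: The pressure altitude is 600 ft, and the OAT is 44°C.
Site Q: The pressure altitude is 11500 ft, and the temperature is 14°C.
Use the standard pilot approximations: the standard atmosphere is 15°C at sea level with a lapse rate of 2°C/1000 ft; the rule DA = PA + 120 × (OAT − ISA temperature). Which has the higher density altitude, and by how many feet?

Site Q by 9916 ft

Site P: ISA temp = 13.8°C, deviation +30.2°C, DA = 600 + 120 × 30.2 = 4224 ft.
Site Q: ISA temp = -8°C, deviation +22°C, DA = 11500 + 120 × 22 = 14140 ft.
Site Q is higher by 14140 − 4224 = 9916 ft.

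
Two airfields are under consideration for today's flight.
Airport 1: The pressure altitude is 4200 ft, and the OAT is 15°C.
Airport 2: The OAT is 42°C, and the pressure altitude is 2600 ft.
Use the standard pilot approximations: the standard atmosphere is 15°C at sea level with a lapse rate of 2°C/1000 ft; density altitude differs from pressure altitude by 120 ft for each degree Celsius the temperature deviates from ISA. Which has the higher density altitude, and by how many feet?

Airport 1: ISA temp = 6.6°C, deviation +8.4°C, DA = 4200 + 120 × 8.4 = 5208 ft.
Airport 2: ISA temp = 9.8°C, deviation +32.2°C, DA = 2600 + 120 × 32.2 = 6464 ft.
Airport 2 is higher by 6464 − 5208 = 1256 ft.

Airport 2 by 1256 ft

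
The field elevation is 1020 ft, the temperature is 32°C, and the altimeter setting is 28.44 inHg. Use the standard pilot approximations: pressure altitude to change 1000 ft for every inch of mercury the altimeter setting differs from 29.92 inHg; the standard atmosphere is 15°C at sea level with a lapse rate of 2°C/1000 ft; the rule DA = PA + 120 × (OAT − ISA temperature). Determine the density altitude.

5140 ft

Pressure altitude = 1020 + (29.92 − 28.44) × 1000 = 1020 + (+1480) = 2500 ft.
ISA temperature at 2500 ft = 15 − 2 × (2500/1000) = 10°C.
ISA deviation = 32 − 10 = +22°C.
Density altitude = 2500 + 120 × (22) = 5140 ft.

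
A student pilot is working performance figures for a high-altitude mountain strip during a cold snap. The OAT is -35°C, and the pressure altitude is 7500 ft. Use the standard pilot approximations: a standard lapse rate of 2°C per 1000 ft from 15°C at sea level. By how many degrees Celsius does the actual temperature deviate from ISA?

ISA-35°C

ISA temperature at 7500 ft = 15 − 2 × (7500/1000) = 0°C.
Deviation = OAT − ISA = -35 − 0 = -35°C.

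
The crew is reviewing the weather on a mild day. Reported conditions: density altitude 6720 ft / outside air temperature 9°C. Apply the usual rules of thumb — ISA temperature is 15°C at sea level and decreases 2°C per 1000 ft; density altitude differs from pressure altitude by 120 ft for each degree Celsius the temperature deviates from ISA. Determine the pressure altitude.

6000 ft

DA = PA + 120 × (OAT − (15 − 2·PA/1000)) = PA + 120·OAT − 1800 + 0.24·PA = 1.24·PA + 120·OAT − 1800.
So 1.24·PA = 6720 − 120 × 9 + 1800 = 7440.
PA = 7440 / 1.24 = 6000 ft.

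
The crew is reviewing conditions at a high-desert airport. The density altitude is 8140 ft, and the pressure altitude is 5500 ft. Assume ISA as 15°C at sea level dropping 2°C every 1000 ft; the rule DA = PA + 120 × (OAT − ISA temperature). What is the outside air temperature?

Density altitude − pressure altitude = 8140 − 5500 = +2640 ft.
At 120 ft/°C that is an ISA deviation of 2640/120 = +22°C.
ISA temperature at 5500 ft = 15 − 2 × (5500/1000) = 4°C.
OAT = ISA + deviation = 4 + (+22) = 26°C.

26°C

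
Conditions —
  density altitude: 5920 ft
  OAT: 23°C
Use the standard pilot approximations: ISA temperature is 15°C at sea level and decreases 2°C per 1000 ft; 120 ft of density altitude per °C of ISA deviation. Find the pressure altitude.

DA = PA + 120 × (OAT − (15 − 2·PA/1000)) = PA + 120·OAT − 1800 + 0.24·PA = 1.24·PA + 120·OAT − 1800.
So 1.24·PA = 5920 − 120 × 23 + 1800 = 4960.
PA = 4960 / 1.24 = 4000 ft.

4000 ft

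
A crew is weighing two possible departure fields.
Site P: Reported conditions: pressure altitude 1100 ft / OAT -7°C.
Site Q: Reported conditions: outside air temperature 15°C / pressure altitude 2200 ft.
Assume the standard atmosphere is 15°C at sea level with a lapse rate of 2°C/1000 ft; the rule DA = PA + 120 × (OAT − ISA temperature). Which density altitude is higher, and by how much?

Site Q by 4004 ft

Site P: ISA temp = 12.8°C, deviation -19.8°C, DA = 1100 + 120 × (-19.8) = -1276 ft.
Site Q: ISA temp = 10.6°C, deviation +4.4°C, DA = 2200 + 120 × 4.4 = 2728 ft.
Site Q is higher by 2728 − (-1276) = 4004 ft.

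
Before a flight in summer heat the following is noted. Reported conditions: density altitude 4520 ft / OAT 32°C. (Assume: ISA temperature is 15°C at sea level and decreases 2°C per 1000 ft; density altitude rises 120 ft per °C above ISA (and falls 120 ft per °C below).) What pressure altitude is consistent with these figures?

2000 ft

DA = PA + 120 × (OAT − (15 − 2·PA/1000)) = PA + 120·OAT − 1800 + 0.24·PA = 1.24·PA + 120·OAT − 1800.
So 1.24·PA = 4520 − 120 × 32 + 1800 = 2480.
PA = 2480 / 1.24 = 2000 ft.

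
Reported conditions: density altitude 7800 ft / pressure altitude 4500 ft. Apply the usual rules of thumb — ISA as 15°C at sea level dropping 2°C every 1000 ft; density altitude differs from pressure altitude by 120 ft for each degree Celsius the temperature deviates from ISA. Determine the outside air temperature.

Density altitude − pressure altitude = 7800 − 4500 = +3300 ft.
At 120 ft/°C that is an ISA deviation of 3300/120 = +27.5°C.
ISA temperature at 4500 ft = 15 − 2 × (4500/1000) = 6°C.
OAT = ISA + deviation = 6 + (+27.5) = 33.5°C.

33.5°C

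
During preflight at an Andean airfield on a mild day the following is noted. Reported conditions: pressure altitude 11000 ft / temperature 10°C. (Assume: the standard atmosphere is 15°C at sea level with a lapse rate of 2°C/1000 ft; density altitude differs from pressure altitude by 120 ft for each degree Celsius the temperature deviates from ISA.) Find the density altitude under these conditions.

13040 ft

ISA temperature at 11000 ft = 15 − 2 × (11000/1000) = -7°C.
ISA deviation = 10 − (-7) = +17°C.
Density altitude = 11000 + 120 × (17) = 11000 + (+2040) = 13040 ft.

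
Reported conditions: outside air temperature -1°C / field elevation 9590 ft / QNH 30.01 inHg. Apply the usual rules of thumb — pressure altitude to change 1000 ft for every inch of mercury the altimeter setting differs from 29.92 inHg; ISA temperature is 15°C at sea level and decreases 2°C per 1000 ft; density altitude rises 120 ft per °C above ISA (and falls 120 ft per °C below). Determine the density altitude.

9860 ft

Pressure altitude = 9590 + (29.92 − 30.01) × 1000 = 9590 + (-90) = 9500 ft.
ISA temperature at 9500 ft = 15 − 2 × (9500/1000) = -4°C.
ISA deviation = -1 − (-4) = +3°C.
Density altitude = 9500 + 120 × (3) = 9860 ft.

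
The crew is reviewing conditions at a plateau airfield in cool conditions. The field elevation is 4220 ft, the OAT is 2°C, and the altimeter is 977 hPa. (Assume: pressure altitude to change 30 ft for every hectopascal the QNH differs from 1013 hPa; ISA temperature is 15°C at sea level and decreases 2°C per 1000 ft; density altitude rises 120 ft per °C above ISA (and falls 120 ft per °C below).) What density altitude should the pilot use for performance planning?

5012 ft

Pressure altitude = 4220 + (1013 − 977) × 30 = 4220 + (+1080) = 5300 ft.
ISA temperature at 5300 ft = 15 − 2 × (5300/1000) = 4.4°C.
ISA deviation = 2 − 4.4 = -2.4°C.
Density altitude = 5300 + 120 × (-2.4) = 5012 ft.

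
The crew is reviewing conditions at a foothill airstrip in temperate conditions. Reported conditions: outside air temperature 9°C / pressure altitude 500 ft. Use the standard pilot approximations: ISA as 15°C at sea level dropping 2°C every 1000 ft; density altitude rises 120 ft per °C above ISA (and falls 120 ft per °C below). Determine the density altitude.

-100 ft

ISA temperature at 500 ft = 15 − 2 × (500/1000) = 14°C.
ISA deviation = 9 − 14 = -5°C.
Density altitude = 500 + 120 × (-5) = 500 + (-600) = -100 ft.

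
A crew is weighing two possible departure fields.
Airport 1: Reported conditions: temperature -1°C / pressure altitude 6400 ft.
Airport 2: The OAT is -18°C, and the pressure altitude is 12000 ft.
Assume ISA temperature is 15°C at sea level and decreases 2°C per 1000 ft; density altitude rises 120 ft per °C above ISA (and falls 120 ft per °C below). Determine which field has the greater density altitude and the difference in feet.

Airport 2 by 4904 ft

Airport 1: ISA temp = 2.2°C, deviation -3.2°C, DA = 6400 + 120 × (-3.2) = 6016 ft.
Airport 2: ISA temp = -9°C, deviation -9°C, DA = 12000 + 120 × (-9) = 10920 ft.
Airport 2 is higher by 10920 − 6016 = 4904 ft.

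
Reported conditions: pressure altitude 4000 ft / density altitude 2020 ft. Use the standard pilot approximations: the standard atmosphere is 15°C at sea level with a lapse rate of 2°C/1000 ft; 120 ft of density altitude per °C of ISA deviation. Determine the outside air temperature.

Density altitude − pressure altitude = 2020 − 4000 = -1980 ft.
At 120 ft/°C that is an ISA deviation of -1980/120 = -16.5°C.
ISA temperature at 4000 ft = 15 − 2 × (4000/1000) = 7°C.
OAT = ISA + deviation = 7 + (-16.5) = -9.5°C.

-9.5°C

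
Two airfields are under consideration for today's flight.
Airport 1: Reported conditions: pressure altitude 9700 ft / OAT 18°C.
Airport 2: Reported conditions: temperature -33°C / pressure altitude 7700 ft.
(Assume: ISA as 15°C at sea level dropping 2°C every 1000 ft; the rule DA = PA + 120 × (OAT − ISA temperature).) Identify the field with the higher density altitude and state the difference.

Airport 1: ISA temp = -4.4°C, deviation +22.4°C, DA = 9700 + 120 × 22.4 = 12388 ft.
Airport 2: ISA temp = -0.4°C, deviation -32.6°C, DA = 7700 + 120 × (-32.6) = 3788 ft.
Airport 1 is higher by 12388 − 3788 = 8600 ft.

Airport 1 by 8600 ft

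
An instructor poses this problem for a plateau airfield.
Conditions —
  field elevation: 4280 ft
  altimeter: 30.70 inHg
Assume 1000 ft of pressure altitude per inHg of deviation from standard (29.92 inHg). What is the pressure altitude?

Pressure correction = (29.92 − 30.70) × 1000 = -780 ft.
Pressure altitude = 4280 + (-780) = 3500 ft.

3500 ft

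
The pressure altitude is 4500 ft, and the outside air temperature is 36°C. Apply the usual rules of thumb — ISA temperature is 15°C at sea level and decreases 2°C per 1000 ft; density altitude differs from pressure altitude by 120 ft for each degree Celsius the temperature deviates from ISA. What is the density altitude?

8100 ft

ISA temperature at 4500 ft = 15 − 2 × (4500/1000) = 6°C.
ISA deviation = 36 − 6 = +30°C.
Density altitude = 4500 + 120 × (30) = 4500 + (+3600) = 8100 ft.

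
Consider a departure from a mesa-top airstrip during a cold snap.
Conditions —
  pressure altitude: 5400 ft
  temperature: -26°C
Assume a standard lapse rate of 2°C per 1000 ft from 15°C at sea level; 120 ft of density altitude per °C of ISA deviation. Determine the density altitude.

ISA temperature at 5400 ft = 15 − 2 × (5400/1000) = 4.2°C.
ISA deviation = -26 − 4.2 = -30.2°C.
Density altitude = 5400 + 120 × (-30.2) = 5400 + (-3624) = 1776 ft.

1776 ft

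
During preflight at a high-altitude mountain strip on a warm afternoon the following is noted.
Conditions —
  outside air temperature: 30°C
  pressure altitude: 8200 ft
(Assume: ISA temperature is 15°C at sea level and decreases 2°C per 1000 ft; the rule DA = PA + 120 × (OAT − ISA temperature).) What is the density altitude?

11968 ft

ISA temperature at 8200 ft = 15 − 2 × (8200/1000) = -1.4°C.
ISA deviation = 30 − (-1.4) = +31.4°C.
Density altitude = 8200 + 120 × (31.4) = 8200 + (+3768) = 11968 ft.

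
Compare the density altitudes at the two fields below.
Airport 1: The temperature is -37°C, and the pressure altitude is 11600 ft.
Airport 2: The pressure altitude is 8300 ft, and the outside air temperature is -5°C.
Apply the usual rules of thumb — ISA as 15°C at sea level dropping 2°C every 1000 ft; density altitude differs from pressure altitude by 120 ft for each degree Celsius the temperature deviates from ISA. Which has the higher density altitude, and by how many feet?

Airport 1: ISA temp = -8.2°C, deviation -28.8°C, DA = 11600 + 120 × (-28.8) = 8144 ft.
Airport 2: ISA temp = -1.6°C, deviation -3.4°C, DA = 8300 + 120 × (-3.4) = 7892 ft.
Airport 1 is higher by 8144 − 7892 = 252 ft.

Airport 1 by 252 ft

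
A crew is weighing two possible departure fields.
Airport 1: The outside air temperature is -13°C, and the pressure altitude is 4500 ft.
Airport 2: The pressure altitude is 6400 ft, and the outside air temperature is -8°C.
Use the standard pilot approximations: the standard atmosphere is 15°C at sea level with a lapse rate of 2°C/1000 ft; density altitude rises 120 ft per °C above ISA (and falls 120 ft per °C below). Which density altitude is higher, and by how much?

Airport 2 by 2956 ft

Airport 1: ISA temp = 6°C, deviation -19°C, DA = 4500 + 120 × (-19) = 2220 ft.
Airport 2: ISA temp = 2.2°C, deviation -10.2°C, DA = 6400 + 120 × (-10.2) = 5176 ft.
Airport 2 is higher by 5176 − 2220 = 2956 ft.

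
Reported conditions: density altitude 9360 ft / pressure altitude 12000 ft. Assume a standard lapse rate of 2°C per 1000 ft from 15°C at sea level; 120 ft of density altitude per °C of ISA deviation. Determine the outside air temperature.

Density altitude − pressure altitude = 9360 − 12000 = -2640 ft.
At 120 ft/°C that is an ISA deviation of -2640/120 = -22°C.
ISA temperature at 12000 ft = 15 − 2 × (12000/1000) = -9°C.
OAT = ISA + deviation = -9 + (-22) = -31°C.

-31°C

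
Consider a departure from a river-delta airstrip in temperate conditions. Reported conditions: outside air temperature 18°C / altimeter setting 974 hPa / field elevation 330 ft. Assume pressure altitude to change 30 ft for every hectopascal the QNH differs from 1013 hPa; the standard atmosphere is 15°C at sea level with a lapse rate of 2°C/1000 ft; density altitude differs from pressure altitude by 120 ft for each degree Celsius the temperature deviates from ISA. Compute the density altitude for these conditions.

2220 ft

Pressure altitude = 330 + (1013 − 974) × 30 = 330 + (+1170) = 1500 ft.
ISA temperature at 1500 ft = 15 − 2 × (1500/1000) = 12°C.
ISA deviation = 18 − 12 = +6°C.
Density altitude = 1500 + 120 × (6) = 2220 ft.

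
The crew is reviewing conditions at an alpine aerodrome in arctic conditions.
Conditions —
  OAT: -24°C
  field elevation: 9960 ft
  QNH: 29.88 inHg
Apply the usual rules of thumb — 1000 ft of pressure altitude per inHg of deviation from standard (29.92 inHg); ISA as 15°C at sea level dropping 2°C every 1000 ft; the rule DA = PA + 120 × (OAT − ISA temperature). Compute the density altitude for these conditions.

Pressure altitude = 9960 + (29.92 − 29.88) × 1000 = 9960 + (+40) = 10000 ft.
ISA temperature at 10000 ft = 15 − 2 × (10000/1000) = -5°C.
ISA deviation = -24 − (-5) = -19°C.
Density altitude = 10000 + 120 × (-19) = 7720 ft.

7720 ft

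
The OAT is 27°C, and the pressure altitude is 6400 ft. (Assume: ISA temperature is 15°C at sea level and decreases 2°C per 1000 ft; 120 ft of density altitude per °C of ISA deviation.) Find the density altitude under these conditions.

9376 ft

ISA temperature at 6400 ft = 15 − 2 × (6400/1000) = 2.2°C.
ISA deviation = 27 − 2.2 = +24.8°C.
Density altitude = 6400 + 120 × (24.8) = 6400 + (+2976) = 9376 ft.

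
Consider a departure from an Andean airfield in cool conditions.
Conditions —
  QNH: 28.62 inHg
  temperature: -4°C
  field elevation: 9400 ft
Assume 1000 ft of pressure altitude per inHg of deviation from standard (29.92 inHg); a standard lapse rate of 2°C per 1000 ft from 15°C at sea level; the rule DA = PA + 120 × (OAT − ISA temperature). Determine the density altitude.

Pressure altitude = 9400 + (29.92 − 28.62) × 1000 = 9400 + (+1300) = 10700 ft.
ISA temperature at 10700 ft = 15 − 2 × (10700/1000) = -6.4°C.
ISA deviation = -4 − (-6.4) = +2.4°C.
Density altitude = 10700 + 120 × (2.4) = 10988 ft.

10988 ft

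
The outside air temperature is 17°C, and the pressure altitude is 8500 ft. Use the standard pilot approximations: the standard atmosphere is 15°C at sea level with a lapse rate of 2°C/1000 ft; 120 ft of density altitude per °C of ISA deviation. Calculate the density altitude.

10780 ft

ISA temperature at 8500 ft = 15 − 2 × (8500/1000) = -2°C.
ISA deviation = 17 − (-2) = +19°C.
Density altitude = 8500 + 120 × (19) = 8500 + (+2280) = 10780 ft.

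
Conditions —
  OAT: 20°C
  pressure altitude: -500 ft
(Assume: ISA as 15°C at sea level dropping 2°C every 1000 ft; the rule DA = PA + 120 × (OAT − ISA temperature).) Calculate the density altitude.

ISA temperature at -500 ft = 15 − 2 × (-500/1000) = 16°C.
ISA deviation = 20 − 16 = +4°C.
Density altitude = -500 + 120 × (4) = -500 + (+480) = -20 ft.

-20 ft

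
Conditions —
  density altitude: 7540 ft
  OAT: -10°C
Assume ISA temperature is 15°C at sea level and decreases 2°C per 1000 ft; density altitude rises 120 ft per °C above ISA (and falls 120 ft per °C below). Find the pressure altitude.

DA = PA + 120 × (OAT − (15 − 2·PA/1000)) = PA + 120·OAT − 1800 + 0.24·PA = 1.24·PA + 120·OAT − 1800.
So 1.24·PA = 7540 − 120 × (-10) + 1800 = 10540.
PA = 10540 / 1.24 = 8500 ft.

8500 ft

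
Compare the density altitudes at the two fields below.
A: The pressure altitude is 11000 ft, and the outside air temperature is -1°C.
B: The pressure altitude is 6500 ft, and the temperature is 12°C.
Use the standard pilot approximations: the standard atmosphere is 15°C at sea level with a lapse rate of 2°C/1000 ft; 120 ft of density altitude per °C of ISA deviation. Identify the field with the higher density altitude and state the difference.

A by 4020 ft

A: ISA temp = -7°C, deviation +6°C, DA = 11000 + 120 × 6 = 11720 ft.
B: ISA temp = 2°C, deviation +10°C, DA = 6500 + 120 × 10 = 7700 ft.
A is higher by 11720 − 7700 = 4020 ft.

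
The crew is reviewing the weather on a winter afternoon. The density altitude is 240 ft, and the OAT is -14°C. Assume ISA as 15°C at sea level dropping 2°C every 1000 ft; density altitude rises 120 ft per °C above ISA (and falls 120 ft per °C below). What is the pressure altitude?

DA = PA + 120 × (OAT − (15 − 2·PA/1000)) = PA + 120·OAT − 1800 + 0.24·PA = 1.24·PA + 120·OAT − 1800.
So 1.24·PA = 240 − 120 × (-14) + 1800 = 3720.
PA = 3720 / 1.24 = 3000 ft.

3000 ft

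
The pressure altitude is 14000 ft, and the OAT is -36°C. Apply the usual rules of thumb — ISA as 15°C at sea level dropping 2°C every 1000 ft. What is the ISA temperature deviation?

ISA-23°C

ISA temperature at 14000 ft = 15 − 2 × (14000/1000) = -13°C.
Deviation = OAT − ISA = -36 − (-13) = -23°C.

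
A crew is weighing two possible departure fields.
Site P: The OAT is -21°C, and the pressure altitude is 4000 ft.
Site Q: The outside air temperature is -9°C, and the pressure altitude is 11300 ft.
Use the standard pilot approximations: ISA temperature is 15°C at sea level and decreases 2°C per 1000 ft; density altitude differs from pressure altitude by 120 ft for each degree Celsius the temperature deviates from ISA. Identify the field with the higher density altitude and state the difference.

Site P: ISA temp = 7°C, deviation -28°C, DA = 4000 + 120 × (-28) = 640 ft.
Site Q: ISA temp = -7.6°C, deviation -1.4°C, DA = 11300 + 120 × (-1.4) = 11132 ft.
Site Q is higher by 11132 − 640 = 10492 ft.

Site Q by 10492 ft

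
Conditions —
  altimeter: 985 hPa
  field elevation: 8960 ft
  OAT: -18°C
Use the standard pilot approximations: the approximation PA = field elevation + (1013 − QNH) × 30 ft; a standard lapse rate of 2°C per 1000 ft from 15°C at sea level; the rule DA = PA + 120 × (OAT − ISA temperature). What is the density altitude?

Pressure altitude = 8960 + (1013 − 985) × 30 = 8960 + (+840) = 9800 ft.
ISA temperature at 9800 ft = 15 − 2 × (9800/1000) = -4.6°C.
ISA deviation = -18 − (-4.6) = -13.4°C.
Density altitude = 9800 + 120 × (-13.4) = 8192 ft.

8192 ft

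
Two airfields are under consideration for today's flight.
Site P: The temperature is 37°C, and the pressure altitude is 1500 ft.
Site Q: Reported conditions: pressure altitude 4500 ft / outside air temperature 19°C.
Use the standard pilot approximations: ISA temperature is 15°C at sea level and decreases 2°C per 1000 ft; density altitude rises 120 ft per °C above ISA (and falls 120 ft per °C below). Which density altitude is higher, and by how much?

Site P: ISA temp = 12°C, deviation +25°C, DA = 1500 + 120 × 25 = 4500 ft.
Site Q: ISA temp = 6°C, deviation +13°C, DA = 4500 + 120 × 13 = 6060 ft.
Site Q is higher by 6060 − 4500 = 1560 ft.

Site Q by 1560 ft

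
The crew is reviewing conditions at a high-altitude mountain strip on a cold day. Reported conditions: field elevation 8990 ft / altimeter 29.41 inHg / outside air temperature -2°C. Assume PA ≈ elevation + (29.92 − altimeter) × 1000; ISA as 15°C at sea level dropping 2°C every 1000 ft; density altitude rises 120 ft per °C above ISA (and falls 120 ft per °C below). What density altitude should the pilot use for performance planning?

9740 ft

Pressure altitude = 8990 + (29.92 − 29.41) × 1000 = 8990 + (+510) = 9500 ft.
ISA temperature at 9500 ft = 15 − 2 × (9500/1000) = -4°C.
ISA deviation = -2 − (-4) = +2°C.
Density altitude = 9500 + 120 × (2) = 9740 ft.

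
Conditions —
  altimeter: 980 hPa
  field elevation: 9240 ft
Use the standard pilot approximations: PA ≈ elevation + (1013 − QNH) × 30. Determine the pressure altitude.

Pressure correction = (1013 − 980) × 30 = +990 ft.
Pressure altitude = 9240 + (+990) = 10230 ft.

10230 ft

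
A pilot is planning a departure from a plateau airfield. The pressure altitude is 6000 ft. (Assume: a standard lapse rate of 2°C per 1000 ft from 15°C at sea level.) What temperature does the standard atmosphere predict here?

ISA temperature = 15 − 2 × (6000/1000) = 15 − 12 = 3°C.

3°C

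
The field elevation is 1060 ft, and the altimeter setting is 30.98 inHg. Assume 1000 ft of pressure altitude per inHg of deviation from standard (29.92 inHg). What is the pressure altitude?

0 ft

Pressure correction = (29.92 − 30.98) × 1000 = -1060 ft.
Pressure altitude = 1060 + (-1060) = 0 ft.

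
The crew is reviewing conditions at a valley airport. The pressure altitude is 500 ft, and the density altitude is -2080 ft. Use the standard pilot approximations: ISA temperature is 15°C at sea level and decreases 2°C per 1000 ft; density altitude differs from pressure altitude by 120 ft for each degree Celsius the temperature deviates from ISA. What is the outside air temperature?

Density altitude − pressure altitude = -2080 − 500 = -2580 ft.
At 120 ft/°C that is an ISA deviation of -2580/120 = -21.5°C.
ISA temperature at 500 ft = 15 − 2 × (500/1000) = 14°C.
OAT = ISA + deviation = 14 + (-21.5) = -7.5°C.

-7.5°C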